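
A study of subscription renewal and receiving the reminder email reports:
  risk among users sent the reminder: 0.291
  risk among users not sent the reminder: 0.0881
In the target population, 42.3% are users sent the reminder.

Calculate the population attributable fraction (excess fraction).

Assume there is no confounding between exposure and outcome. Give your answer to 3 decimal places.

PAF ≈ 0.493

Let p₁ = 0.291, p₀ = 0.0881.
Overall risk P(Y=1) = π·p₁ + (1−π)·p₀ = 0.423×0.291 + 0.577×0.0881 = 0.17393.
Under exogeneity, PAF = [P(Y=1) − p₀] / P(Y=1).
PAF = (0.17393 − 0.0881) / 0.17393 ≈ 0.4935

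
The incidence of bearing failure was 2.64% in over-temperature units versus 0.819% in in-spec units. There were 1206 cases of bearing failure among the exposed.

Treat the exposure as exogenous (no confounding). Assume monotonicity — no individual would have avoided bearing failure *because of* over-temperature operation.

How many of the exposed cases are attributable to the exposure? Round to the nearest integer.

about 832 cases

p₁ = 0.0264, p₀ = 0.00819.
PN = (p₁ − p₀)/p₁ = (0.0264 − 0.00819) / 0.0264 ≈ 0.68977.
Attributable cases ≈ PN × (exposed cases) = 0.68977 × 1206 ≈ 831.87.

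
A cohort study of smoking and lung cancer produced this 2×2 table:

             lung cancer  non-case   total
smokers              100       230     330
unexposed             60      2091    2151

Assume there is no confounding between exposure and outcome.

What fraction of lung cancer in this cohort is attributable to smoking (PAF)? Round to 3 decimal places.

PAF ≈ 0.567

p₁ = P(outcome | exposed) = 100/330 = 0.30303
p₀ = P(outcome | unexposed) = 60/2151 = 0.027894
Exposure prevalence π = 330/2481 = 0.13301; overall risk P(Y=1) = 0.06449.
Under exogeneity, PAF = [P(Y=1) − p₀]/P(Y=1).
PAF = (0.06449 − 0.027894) / 0.06449 ≈ 0.5675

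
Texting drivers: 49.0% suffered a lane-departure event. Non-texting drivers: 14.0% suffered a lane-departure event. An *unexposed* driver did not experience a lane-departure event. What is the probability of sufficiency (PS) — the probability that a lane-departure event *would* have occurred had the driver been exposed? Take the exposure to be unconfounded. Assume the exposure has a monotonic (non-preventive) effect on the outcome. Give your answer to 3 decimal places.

PS ≈ 0.407

p₁ = 0.49, p₀ = 0.14.
Under exogeneity and monotonicity, PS = (p₁ − p₀) / (1 − p₀).
PS = (0.49 − 0.14) / (1 − 0.14) = 0.35 / 0.86 ≈ 0.4070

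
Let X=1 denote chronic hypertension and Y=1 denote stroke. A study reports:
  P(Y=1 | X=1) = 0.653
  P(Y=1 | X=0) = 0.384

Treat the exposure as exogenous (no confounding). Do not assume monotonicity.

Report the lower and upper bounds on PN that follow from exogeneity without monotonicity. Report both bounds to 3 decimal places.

Let p₁ = 0.653, p₀ = 0.384.
Under exogeneity alone the bounds on PN are max{0,(p₁−p₀)/p₁} ≤ PN ≤ min{1,(1−p₀)/p₁}.
  lower = (p₁ − p₀)/p₁ = 0.269 / 0.653 ≈ 0.4119
  upper = min{1, (1 − p₀)/p₁} = 0.616 / 0.653 ≈ 0.9433

0.412 ≤ PN ≤ 0.943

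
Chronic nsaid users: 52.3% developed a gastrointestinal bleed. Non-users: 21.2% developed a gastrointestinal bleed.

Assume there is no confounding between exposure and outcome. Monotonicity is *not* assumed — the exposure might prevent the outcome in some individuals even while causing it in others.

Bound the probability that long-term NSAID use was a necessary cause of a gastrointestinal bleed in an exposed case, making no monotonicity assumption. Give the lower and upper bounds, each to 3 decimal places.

0.595 ≤ PN ≤ 1.000

p₁ = 0.523, p₀ = 0.212.
Under exogeneity alone the bounds on PN are max{0,(p₁−p₀)/p₁} ≤ PN ≤ min{1,(1−p₀)/p₁}.
  lower = (p₁ − p₀)/p₁ = 0.311 / 0.523 ≈ 0.5946
  upper = min{1, (1 − p₀)/p₁} = 0.788 / 0.523 ≈ 1.5067 → capped at 1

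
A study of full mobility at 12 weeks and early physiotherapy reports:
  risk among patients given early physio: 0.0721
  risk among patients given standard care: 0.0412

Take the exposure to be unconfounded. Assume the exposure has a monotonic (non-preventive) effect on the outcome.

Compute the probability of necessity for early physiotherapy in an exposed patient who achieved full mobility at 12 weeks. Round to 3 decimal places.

Let p₁ = 0.0721, p₀ = 0.0412.
Under exogeneity and monotonicity, PN = (p₁ − p₀) / p₁.
PN = (0.0721 − 0.0412) / 0.0721 = 0.0309 / 0.0721 ≈ 0.4286

PN ≈ 0.429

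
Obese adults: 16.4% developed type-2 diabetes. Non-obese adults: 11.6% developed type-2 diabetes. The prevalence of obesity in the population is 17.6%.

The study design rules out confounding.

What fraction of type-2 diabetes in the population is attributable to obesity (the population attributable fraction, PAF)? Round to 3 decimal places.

PAF ≈ 0.068

p₁ = 0.164, p₀ = 0.116.
Overall risk P(Y=1) = π·p₁ + (1−π)·p₀ = 0.176×0.164 + 0.824×0.116 = 0.12445.
Under exogeneity, PAF = [P(Y=1) − p₀] / P(Y=1).
PAF = (0.12445 − 0.116) / 0.12445 ≈ 0.0679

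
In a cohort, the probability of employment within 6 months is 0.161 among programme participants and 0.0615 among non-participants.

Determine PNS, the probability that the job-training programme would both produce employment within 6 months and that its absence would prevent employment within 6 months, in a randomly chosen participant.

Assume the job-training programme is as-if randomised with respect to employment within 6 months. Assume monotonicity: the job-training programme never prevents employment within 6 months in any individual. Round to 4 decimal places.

Let p₁ = 0.161, p₀ = 0.0615.
Under exogeneity and monotonicity, PNS = p₁ − p₀.
PNS = 0.161 − 0.0615 = 0.0995

PNS ≈ 0.0995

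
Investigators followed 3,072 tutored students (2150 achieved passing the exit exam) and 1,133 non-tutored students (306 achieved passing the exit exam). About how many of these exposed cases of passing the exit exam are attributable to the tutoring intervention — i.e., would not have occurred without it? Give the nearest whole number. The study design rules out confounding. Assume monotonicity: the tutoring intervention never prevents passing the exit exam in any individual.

about 1320 cases

p₁ = P(outcome | exposed) = 2150/3072 = 0.69987
p₀ = P(outcome | unexposed) = 306/1133 = 0.27008
PN = (p₁ − p₀)/p₁ = (0.69987 − 0.27008) / 0.69987 ≈ 0.61410.
Attributable cases ≈ PN × (exposed cases) = 0.61410 × 2150 ≈ 1320.32.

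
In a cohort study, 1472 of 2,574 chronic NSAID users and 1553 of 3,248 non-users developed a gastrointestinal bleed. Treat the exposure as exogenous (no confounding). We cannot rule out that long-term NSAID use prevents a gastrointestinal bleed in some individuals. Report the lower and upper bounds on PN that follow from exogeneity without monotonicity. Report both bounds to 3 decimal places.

0.164 ≤ PN ≤ 0.913

p₁ = P(outcome | exposed) = 1472/2574 = 0.57187
p₀ = P(outcome | unexposed) = 1553/3248 = 0.47814
Under exogeneity alone the bounds on PN are max{0,(p₁−p₀)/p₁} ≤ PN ≤ min{1,(1−p₀)/p₁}.
  lower = (p₁ − p₀)/p₁ = 0.093732 / 0.57187 ≈ 0.1639
  upper = min{1, (1 − p₀)/p₁} = 0.52186 / 0.57187 ≈ 0.9125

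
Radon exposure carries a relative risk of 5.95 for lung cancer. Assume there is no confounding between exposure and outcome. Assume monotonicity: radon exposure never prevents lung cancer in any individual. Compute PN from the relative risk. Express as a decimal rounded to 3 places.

PN ≈ 0.832

Under exogeneity and monotonicity, PN = (RR − 1) / RR = 1 − 1/RR.
PN = (5.95 − 1) / 5.95 = 4.95 / 5.95 ≈ 0.8319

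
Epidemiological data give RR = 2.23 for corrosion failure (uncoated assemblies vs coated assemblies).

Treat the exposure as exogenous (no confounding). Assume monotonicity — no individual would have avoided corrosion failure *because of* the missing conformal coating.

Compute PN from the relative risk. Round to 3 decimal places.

PN ≈ 0.552

Under exogeneity and monotonicity, PN = (RR − 1) / RR = 1 − 1/RR.
PN = (2.23 − 1) / 2.23 = 1.23 / 2.23 ≈ 0.5516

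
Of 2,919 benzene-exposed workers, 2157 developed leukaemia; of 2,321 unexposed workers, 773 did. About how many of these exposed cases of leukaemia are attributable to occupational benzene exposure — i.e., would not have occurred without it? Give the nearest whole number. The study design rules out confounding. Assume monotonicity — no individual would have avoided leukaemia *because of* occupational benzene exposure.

about 1185 cases

p₁ = P(outcome | exposed) = 2157/2919 = 0.73895
p₀ = P(outcome | unexposed) = 773/2321 = 0.33305
PN = (p₁ − p₀)/p₁ = (0.73895 − 0.33305) / 0.73895 ≈ 0.54930.
Attributable cases ≈ PN × (exposed cases) = 0.54930 × 2157 ≈ 1184.84.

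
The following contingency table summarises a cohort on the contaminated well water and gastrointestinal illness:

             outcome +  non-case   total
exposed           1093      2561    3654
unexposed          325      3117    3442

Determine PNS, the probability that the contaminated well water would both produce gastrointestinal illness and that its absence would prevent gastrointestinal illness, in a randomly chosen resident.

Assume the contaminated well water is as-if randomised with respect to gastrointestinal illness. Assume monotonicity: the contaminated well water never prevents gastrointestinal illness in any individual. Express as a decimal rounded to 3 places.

PNS ≈ 0.205

p₁ = P(outcome | exposed) = 1093/3654 = 0.29912
p₀ = P(outcome | unexposed) = 325/3442 = 0.094422
Under exogeneity and monotonicity, PNS = p₁ − p₀.
PNS = 0.29912 − 0.094422 = 0.2047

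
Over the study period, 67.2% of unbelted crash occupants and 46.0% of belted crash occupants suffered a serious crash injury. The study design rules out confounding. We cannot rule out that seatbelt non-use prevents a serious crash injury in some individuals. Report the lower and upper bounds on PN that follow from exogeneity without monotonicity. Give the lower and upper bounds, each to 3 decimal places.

0.315 ≤ PN ≤ 0.804

p₁ = 0.672, p₀ = 0.46.
Under exogeneity alone the bounds on PN are max{0,(p₁−p₀)/p₁} ≤ PN ≤ min{1,(1−p₀)/p₁}.
  lower = (p₁ − p₀)/p₁ = 0.212 / 0.672 ≈ 0.3155
  upper = min{1, (1 − p₀)/p₁} = 0.54 / 0.672 ≈ 0.8036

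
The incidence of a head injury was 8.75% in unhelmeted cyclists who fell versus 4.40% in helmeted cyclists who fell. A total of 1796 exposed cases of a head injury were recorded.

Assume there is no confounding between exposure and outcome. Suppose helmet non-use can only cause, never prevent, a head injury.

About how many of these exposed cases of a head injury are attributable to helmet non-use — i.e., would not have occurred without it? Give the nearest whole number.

p₁ = 0.0875, p₀ = 0.044.
PN = (p₁ − p₀)/p₁ = (0.0875 − 0.044) / 0.0875 ≈ 0.49714.
Attributable cases ≈ PN × (exposed cases) = 0.49714 × 1796 ≈ 892.87.

about 893 cases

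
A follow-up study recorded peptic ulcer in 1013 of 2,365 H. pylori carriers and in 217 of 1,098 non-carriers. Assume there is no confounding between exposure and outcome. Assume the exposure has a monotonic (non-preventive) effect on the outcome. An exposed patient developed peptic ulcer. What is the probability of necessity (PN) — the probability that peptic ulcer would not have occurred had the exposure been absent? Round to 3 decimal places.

PN ≈ 0.539

p₁ = P(outcome | exposed) = 1013/2365 = 0.42833
p₀ = P(outcome | unexposed) = 217/1098 = 0.19763
Under exogeneity and monotonicity, PN = (p₁ − p₀) / p₁.
PN = (0.42833 − 0.19763) / 0.42833 = 0.2307 / 0.42833 ≈ 0.5386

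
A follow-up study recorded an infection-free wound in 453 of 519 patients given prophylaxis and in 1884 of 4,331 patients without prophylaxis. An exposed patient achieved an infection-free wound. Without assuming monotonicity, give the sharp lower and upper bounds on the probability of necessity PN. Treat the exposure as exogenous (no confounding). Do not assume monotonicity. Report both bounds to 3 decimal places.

0.502 ≤ PN ≤ 0.647

p₁ = P(outcome | exposed) = 453/519 = 0.87283
p₀ = P(outcome | unexposed) = 1884/4331 = 0.435
Under exogeneity alone the bounds on PN are max{0,(p₁−p₀)/p₁} ≤ PN ≤ min{1,(1−p₀)/p₁}.
  lower = (p₁ − p₀)/p₁ = 0.43783 / 0.87283 ≈ 0.5016
  upper = min{1, (1 − p₀)/p₁} = 0.565 / 0.87283 ≈ 0.6473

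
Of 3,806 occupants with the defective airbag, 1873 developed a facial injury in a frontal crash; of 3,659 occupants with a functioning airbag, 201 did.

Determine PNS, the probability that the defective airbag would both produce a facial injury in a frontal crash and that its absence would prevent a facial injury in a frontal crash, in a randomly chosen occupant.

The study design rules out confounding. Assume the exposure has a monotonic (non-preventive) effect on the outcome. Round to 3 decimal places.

PNS ≈ 0.437

p₁ = P(outcome | exposed) = 1873/3806 = 0.49212
p₀ = P(outcome | unexposed) = 201/3659 = 0.054933
Under exogeneity and monotonicity, PNS = p₁ − p₀.
PNS = 0.49212 − 0.054933 = 0.43718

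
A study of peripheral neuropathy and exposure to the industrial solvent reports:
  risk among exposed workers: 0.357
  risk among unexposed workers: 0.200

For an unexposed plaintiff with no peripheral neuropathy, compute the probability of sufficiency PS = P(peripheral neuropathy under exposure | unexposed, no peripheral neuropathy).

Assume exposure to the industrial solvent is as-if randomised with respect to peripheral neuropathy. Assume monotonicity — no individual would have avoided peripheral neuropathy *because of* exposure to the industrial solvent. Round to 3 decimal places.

PS ≈ 0.196

Let p₁ = 0.357, p₀ = 0.2.
Under exogeneity and monotonicity, PS = (p₁ − p₀) / (1 − p₀).
PS = (0.357 − 0.2) / (1 − 0.2) = 0.157 / 0.8 ≈ 0.1962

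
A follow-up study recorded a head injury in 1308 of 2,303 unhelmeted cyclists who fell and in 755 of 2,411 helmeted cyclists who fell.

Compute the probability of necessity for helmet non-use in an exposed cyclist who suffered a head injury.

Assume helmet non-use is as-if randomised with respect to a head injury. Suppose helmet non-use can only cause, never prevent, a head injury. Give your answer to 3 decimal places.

PN ≈ 0.449

p₁ = P(outcome | exposed) = 1308/2303 = 0.56795
p₀ = P(outcome | unexposed) = 755/2411 = 0.31315
Under exogeneity and monotonicity, PN = (p₁ − p₀) / p₁.
PN = (0.56795 − 0.31315) / 0.56795 = 0.25481 / 0.56795 ≈ 0.4486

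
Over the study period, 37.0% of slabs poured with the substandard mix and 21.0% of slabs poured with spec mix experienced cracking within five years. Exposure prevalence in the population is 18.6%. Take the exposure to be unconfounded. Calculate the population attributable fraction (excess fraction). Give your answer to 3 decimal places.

PAF ≈ 0.124

p₁ = 0.37, p₀ = 0.21.
Overall risk P(Y=1) = π·p₁ + (1−π)·p₀ = 0.186×0.37 + 0.814×0.21 = 0.23976.
Under exogeneity, PAF = [P(Y=1) − p₀] / P(Y=1).
PAF = (0.23976 − 0.21) / 0.23976 ≈ 0.1241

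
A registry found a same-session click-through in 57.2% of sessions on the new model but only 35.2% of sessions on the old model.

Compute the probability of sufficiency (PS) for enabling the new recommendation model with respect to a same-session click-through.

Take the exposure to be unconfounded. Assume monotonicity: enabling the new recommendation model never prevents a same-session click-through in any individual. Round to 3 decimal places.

PS ≈ 0.340

p₁ = 0.572, p₀ = 0.352.
Under exogeneity and monotonicity, PS = (p₁ − p₀) / (1 − p₀).
PS = (0.572 − 0.352) / (1 − 0.352) = 0.22 / 0.648 ≈ 0.3395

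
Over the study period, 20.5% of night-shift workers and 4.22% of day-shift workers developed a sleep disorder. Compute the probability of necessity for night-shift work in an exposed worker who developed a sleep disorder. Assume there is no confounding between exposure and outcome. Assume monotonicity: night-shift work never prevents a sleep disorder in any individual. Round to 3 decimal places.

p₁ = 0.205, p₀ = 0.0422.
Under exogeneity and monotonicity, PN = (p₁ − p₀) / p₁.
PN = (0.205 − 0.0422) / 0.205 = 0.1628 / 0.205 ≈ 0.7941

PN ≈ 0.794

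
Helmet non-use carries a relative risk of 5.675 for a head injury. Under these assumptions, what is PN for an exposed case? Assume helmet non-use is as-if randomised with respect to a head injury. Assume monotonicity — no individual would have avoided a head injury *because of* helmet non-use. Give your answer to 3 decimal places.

PN ≈ 0.824

Under exogeneity and monotonicity, PN = (RR − 1) / RR = 1 − 1/RR.
PN = (5.675 − 1) / 5.675 = 4.675 / 5.675 ≈ 0.8238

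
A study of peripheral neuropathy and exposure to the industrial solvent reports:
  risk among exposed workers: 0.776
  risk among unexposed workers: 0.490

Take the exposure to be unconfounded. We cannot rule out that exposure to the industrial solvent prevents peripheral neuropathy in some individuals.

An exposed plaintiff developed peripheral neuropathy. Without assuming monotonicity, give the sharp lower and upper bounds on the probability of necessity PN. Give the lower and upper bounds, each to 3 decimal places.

0.369 ≤ PN ≤ 0.657

Let p₁ = 0.776, p₀ = 0.49.
Under exogeneity alone the bounds on PN are max{0,(p₁−p₀)/p₁} ≤ PN ≤ min{1,(1−p₀)/p₁}.
  lower = (p₁ − p₀)/p₁ = 0.286 / 0.776 ≈ 0.3686
  upper = min{1, (1 − p₀)/p₁} = 0.51 / 0.776 ≈ 0.6572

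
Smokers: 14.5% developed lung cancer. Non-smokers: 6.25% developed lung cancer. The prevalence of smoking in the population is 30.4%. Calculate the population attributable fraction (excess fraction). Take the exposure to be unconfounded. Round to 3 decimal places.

PAF ≈ 0.286

p₁ = 0.145, p₀ = 0.0625.
Overall risk P(Y=1) = π·p₁ + (1−π)·p₀ = 0.304×0.145 + 0.696×0.0625 = 0.08758.
Under exogeneity, PAF = [P(Y=1) − p₀] / P(Y=1).
PAF = (0.08758 − 0.0625) / 0.08758 ≈ 0.2864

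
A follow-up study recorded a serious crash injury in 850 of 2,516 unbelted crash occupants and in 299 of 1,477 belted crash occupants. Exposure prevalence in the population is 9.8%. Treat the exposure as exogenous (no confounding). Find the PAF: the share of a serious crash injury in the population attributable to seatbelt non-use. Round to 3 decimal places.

PAF ≈ 0.062

p₁ = P(outcome | exposed) = 850/2516 = 0.33784
p₀ = P(outcome | unexposed) = 299/1477 = 0.20244
Overall risk P(Y=1) = π·p₁ + (1−π)·p₀ = 0.098×0.33784 + 0.902×0.20244 = 0.21571.
Under exogeneity, PAF = [P(Y=1) − p₀] / P(Y=1).
PAF = (0.21571 − 0.20244) / 0.21571 ≈ 0.0615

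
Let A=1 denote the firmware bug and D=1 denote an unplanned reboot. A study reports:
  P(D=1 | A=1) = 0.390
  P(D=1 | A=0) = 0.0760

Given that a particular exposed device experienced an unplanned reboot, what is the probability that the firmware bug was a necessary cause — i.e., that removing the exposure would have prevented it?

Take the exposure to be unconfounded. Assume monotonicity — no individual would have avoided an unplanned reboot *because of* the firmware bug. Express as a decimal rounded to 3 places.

PN ≈ 0.805

Let p₁ = 0.39, p₀ = 0.076.
Under exogeneity and monotonicity, PN = (p₁ − p₀) / p₁.
PN = (0.39 − 0.076) / 0.39 = 0.314 / 0.39 ≈ 0.8051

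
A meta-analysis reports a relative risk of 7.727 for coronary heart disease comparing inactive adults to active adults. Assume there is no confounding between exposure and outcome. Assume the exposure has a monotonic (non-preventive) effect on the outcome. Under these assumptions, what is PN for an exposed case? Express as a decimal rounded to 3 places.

PN ≈ 0.871

Under exogeneity and monotonicity, PN = (RR − 1) / RR = 1 − 1/RR.
PN = (7.727 − 1) / 7.727 = 6.727 / 7.727 ≈ 0.8706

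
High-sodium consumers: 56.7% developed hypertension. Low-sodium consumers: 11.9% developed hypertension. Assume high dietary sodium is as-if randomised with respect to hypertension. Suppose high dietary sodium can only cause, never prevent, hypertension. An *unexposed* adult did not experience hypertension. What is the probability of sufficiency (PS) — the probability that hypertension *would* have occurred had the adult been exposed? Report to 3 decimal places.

PS ≈ 0.509

p₁ = 0.567, p₀ = 0.119.
Under exogeneity and monotonicity, PS = (p₁ − p₀) / (1 − p₀).
PS = (0.567 − 0.119) / (1 − 0.119) = 0.448 / 0.881 ≈ 0.5085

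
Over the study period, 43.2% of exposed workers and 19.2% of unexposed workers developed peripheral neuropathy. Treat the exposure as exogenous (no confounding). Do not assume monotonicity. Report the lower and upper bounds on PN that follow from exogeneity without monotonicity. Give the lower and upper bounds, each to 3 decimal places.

p₁ = 0.432, p₀ = 0.192.
Under exogeneity alone the bounds on PN are max{0,(p₁−p₀)/p₁} ≤ PN ≤ min{1,(1−p₀)/p₁}.
  lower = (p₁ − p₀)/p₁ = 0.24 / 0.432 ≈ 0.5556
  upper = min{1, (1 − p₀)/p₁} = 0.808 / 0.432 ≈ 1.8704 → capped at 1

0.556 ≤ PN ≤ 1.000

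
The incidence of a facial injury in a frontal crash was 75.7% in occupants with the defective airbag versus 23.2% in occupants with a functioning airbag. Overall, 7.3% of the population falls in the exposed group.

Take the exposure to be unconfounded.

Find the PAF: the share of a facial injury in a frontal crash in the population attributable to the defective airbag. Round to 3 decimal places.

PAF ≈ 0.142

p₁ = 0.757, p₀ = 0.232.
Overall risk P(Y=1) = π·p₁ + (1−π)·p₀ = 0.073×0.757 + 0.927×0.232 = 0.27032.
Under exogeneity, PAF = [P(Y=1) − p₀] / P(Y=1).
PAF = (0.27032 − 0.232) / 0.27032 ≈ 0.1418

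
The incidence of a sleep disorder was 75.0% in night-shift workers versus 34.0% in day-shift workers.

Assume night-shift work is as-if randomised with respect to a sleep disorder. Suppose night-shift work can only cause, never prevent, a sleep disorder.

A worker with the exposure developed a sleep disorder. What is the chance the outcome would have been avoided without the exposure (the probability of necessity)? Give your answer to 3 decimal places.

PN ≈ 0.547

p₁ = 0.75, p₀ = 0.34.
Under exogeneity and monotonicity, PN = (p₁ − p₀) / p₁.
PN = (0.75 − 0.34) / 0.75 = 0.41 / 0.75 ≈ 0.5467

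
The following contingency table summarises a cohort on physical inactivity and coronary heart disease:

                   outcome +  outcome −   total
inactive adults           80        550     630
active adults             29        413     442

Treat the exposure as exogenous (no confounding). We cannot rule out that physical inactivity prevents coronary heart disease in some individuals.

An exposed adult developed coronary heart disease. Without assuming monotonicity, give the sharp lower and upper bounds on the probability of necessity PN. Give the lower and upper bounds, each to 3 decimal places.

0.483 ≤ PN ≤ 1.000

p₁ = P(outcome | exposed) = 80/630 = 0.12698
p₀ = P(outcome | unexposed) = 29/442 = 0.065611
Under exogeneity alone the bounds on PN are max{0,(p₁−p₀)/p₁} ≤ PN ≤ min{1,(1−p₀)/p₁}.
  lower = (p₁ − p₀)/p₁ = 0.061373 / 0.12698 ≈ 0.4833
  upper = min{1, (1 − p₀)/p₁} = 0.93439 / 0.12698 ≈ 7.3583 → capped at 1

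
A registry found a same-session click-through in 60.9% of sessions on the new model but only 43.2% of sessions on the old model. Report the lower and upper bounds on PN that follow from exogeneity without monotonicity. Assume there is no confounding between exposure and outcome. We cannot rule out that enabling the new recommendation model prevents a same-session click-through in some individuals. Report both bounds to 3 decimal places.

0.291 ≤ PN ≤ 0.933

p₁ = 0.609, p₀ = 0.432.
Under exogeneity alone the bounds on PN are max{0,(p₁−p₀)/p₁} ≤ PN ≤ min{1,(1−p₀)/p₁}.
  lower = (p₁ − p₀)/p₁ = 0.177 / 0.609 ≈ 0.2906
  upper = min{1, (1 − p₀)/p₁} = 0.568 / 0.609 ≈ 0.9327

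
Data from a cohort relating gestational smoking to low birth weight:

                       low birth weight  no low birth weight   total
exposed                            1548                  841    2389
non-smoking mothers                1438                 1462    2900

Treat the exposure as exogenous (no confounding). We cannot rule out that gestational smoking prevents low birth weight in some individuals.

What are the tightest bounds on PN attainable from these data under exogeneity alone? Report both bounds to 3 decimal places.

0.235 ≤ PN ≤ 0.778

p₁ = P(outcome | exposed) = 1548/2389 = 0.64797
p₀ = P(outcome | unexposed) = 1438/2900 = 0.49586
Under exogeneity alone the bounds on PN are max{0,(p₁−p₀)/p₁} ≤ PN ≤ min{1,(1−p₀)/p₁}.
  lower = (p₁ − p₀)/p₁ = 0.15211 / 0.64797 ≈ 0.2347
  upper = min{1, (1 − p₀)/p₁} = 0.50414 / 0.64797 ≈ 0.7780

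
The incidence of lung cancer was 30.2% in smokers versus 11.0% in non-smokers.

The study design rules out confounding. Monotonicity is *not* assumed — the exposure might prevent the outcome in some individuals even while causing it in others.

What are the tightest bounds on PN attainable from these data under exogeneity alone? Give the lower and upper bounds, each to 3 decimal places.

p₁ = 0.302, p₀ = 0.11.
Under exogeneity alone the bounds on PN are max{0,(p₁−p₀)/p₁} ≤ PN ≤ min{1,(1−p₀)/p₁}.
  lower = (p₁ − p₀)/p₁ = 0.192 / 0.302 ≈ 0.6358
  upper = min{1, (1 − p₀)/p₁} = 0.89 / 0.302 ≈ 2.9470 → capped at 1

0.636 ≤ PN ≤ 1.000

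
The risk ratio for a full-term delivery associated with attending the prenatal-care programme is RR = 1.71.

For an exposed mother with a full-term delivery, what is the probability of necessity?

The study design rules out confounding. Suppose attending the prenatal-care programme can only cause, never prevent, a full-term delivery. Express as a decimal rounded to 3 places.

Under exogeneity and monotonicity, PN = (RR − 1) / RR = 1 − 1/RR.
PN = (1.71 − 1) / 1.71 = 0.71 / 1.71 ≈ 0.4152

PN ≈ 0.415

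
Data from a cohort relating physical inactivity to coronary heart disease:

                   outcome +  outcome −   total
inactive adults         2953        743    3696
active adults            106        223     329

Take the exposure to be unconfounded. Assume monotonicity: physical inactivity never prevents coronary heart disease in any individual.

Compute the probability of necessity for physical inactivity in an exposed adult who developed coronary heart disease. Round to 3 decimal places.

PN ≈ 0.597

p₁ = P(outcome | exposed) = 2953/3696 = 0.79897
p₀ = P(outcome | unexposed) = 106/329 = 0.32219
Under exogeneity and monotonicity, PN = (p₁ − p₀)/p₁.
PN = (0.79897 − 0.32219) / 0.79897 ≈ 0.5967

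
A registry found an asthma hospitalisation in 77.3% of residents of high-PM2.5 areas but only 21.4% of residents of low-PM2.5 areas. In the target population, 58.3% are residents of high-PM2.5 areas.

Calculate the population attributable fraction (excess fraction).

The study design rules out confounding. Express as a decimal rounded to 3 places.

p₁ = 0.773, p₀ = 0.214.
Overall risk P(Y=1) = π·p₁ + (1−π)·p₀ = 0.583×0.773 + 0.417×0.214 = 0.5399.
Under exogeneity, PAF = [P(Y=1) − p₀] / P(Y=1).
PAF = (0.5399 − 0.214) / 0.5399 ≈ 0.6036

PAF ≈ 0.604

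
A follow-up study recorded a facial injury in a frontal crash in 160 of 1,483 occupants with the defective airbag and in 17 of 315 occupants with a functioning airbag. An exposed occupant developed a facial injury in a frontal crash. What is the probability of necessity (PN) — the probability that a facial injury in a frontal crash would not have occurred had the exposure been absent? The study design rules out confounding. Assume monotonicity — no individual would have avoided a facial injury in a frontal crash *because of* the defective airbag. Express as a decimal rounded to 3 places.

PN ≈ 0.500

p₁ = P(outcome | exposed) = 160/1483 = 0.10789
p₀ = P(outcome | unexposed) = 17/315 = 0.053968
Under exogeneity and monotonicity, PN = (p₁ − p₀) / p₁.
PN = (0.10789 − 0.053968) / 0.10789 = 0.053921 / 0.10789 ≈ 0.4998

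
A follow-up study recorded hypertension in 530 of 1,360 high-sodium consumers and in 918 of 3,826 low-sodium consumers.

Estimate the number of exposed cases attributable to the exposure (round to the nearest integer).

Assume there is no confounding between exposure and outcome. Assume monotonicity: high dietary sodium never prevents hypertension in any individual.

about 204 cases

p₁ = P(outcome | exposed) = 530/1360 = 0.38971
p₀ = P(outcome | unexposed) = 918/3826 = 0.23994
PN = (p₁ − p₀)/p₁ = (0.38971 − 0.23994) / 0.38971 ≈ 0.38431.
Attributable cases ≈ PN × (exposed cases) = 0.38431 × 530 ≈ 203.69.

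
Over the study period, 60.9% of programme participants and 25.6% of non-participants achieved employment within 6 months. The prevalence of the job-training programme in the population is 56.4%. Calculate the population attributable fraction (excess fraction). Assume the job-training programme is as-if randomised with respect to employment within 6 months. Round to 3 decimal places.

p₁ = 0.609, p₀ = 0.256.
Overall risk P(Y=1) = π·p₁ + (1−π)·p₀ = 0.564×0.609 + 0.436×0.256 = 0.45509.
Under exogeneity, PAF = [P(Y=1) − p₀] / P(Y=1).
PAF = (0.45509 − 0.256) / 0.45509 ≈ 0.4375

PAF ≈ 0.437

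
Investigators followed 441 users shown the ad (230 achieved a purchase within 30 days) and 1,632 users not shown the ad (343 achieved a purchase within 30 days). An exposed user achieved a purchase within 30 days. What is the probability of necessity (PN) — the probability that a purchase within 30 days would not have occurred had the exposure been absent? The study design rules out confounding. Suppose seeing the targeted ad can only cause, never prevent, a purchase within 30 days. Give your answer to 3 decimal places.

p₁ = P(outcome | exposed) = 230/441 = 0.52154
p₀ = P(outcome | unexposed) = 343/1632 = 0.21017
Under exogeneity and monotonicity, PN = (p₁ − p₀) / p₁.
PN = (0.52154 − 0.21017) / 0.52154 = 0.31137 / 0.52154 ≈ 0.5970

PN ≈ 0.597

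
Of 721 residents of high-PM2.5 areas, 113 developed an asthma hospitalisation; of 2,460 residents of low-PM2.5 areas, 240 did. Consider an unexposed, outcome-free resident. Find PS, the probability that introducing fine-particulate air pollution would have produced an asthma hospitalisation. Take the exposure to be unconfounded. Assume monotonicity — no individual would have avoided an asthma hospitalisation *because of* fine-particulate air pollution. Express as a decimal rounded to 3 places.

p₁ = P(outcome | exposed) = 113/721 = 0.15673
p₀ = P(outcome | unexposed) = 240/2460 = 0.097561
Under exogeneity and monotonicity, PS = (p₁ − p₀) / (1 − p₀).
PS = (0.15673 − 0.097561) / (1 − 0.097561) = 0.059166 / 0.90244 ≈ 0.0656

PS ≈ 0.066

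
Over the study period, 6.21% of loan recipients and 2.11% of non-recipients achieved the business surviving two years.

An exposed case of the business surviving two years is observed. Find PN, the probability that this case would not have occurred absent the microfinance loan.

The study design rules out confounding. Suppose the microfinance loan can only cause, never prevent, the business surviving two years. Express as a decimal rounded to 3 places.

p₁ = 0.0621, p₀ = 0.0211.
Under exogeneity and monotonicity, PN = (p₁ − p₀) / p₁.
PN = (0.0621 − 0.0211) / 0.0621 = 0.041 / 0.0621 ≈ 0.6602

PN ≈ 0.660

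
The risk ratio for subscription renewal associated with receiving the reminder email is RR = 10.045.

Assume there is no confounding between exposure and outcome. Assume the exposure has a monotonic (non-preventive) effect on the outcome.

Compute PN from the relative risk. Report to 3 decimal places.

PN ≈ 0.900

Under exogeneity and monotonicity, PN = (RR − 1) / RR = 1 − 1/RR.
PN = (10.045 − 1) / 10.045 = 9.045 / 10.045 ≈ 0.9004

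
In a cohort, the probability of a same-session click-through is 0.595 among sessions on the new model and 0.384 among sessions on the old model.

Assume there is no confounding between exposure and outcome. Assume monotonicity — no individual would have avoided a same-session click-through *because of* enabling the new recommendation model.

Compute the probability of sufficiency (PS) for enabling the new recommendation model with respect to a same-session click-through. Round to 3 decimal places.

Let p₁ = 0.595, p₀ = 0.384.
Under exogeneity and monotonicity, PS = (p₁ − p₀) / (1 − p₀).
PS = (0.595 − 0.384) / (1 − 0.384) = 0.211 / 0.616 ≈ 0.3425

PS ≈ 0.343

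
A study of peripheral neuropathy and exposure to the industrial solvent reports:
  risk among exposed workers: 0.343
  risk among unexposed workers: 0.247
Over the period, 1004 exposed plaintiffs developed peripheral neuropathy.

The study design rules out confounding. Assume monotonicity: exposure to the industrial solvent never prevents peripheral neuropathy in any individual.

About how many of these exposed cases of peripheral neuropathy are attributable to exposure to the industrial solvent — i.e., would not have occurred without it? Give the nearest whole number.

about 281 cases

Let p₁ = 0.343, p₀ = 0.247.
PN = (p₁ − p₀)/p₁ = (0.343 − 0.247) / 0.343 ≈ 0.27988.
Attributable cases ≈ PN × (exposed cases) = 0.27988 × 1004 ≈ 281.00.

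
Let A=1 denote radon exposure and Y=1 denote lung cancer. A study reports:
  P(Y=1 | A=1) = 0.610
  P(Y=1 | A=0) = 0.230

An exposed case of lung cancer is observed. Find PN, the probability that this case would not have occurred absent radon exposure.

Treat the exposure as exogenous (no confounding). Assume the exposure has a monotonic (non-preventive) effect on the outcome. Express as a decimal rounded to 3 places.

Let p₁ = 0.61, p₀ = 0.23.
Under exogeneity and monotonicity, PN = (p₁ − p₀) / p₁.
PN = (0.61 − 0.23) / 0.61 = 0.38 / 0.61 ≈ 0.6230

PN ≈ 0.623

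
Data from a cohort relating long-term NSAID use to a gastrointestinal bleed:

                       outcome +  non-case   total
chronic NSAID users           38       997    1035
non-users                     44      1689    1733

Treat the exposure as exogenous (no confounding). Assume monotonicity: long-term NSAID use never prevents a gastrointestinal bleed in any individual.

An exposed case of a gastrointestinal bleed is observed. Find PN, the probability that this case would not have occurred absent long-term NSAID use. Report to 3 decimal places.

PN ≈ 0.308

p₁ = P(outcome | exposed) = 38/1035 = 0.036715
p₀ = P(outcome | unexposed) = 44/1733 = 0.025389
Under exogeneity and monotonicity, PN = (p₁ − p₀) / p₁.
PN = (0.036715 − 0.025389) / 0.036715 = 0.011325 / 0.036715 ≈ 0.3085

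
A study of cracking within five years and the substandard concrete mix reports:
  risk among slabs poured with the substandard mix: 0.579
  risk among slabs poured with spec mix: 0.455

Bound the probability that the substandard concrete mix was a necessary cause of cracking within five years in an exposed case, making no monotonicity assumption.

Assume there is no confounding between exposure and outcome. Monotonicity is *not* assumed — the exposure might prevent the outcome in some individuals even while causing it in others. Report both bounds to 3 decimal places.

Let p₁ = 0.579, p₀ = 0.455.
Under exogeneity alone the bounds on PN are max{0,(p₁−p₀)/p₁} ≤ PN ≤ min{1,(1−p₀)/p₁}.
  lower = (p₁ − p₀)/p₁ = 0.124 / 0.579 ≈ 0.2142
  upper = min{1, (1 − p₀)/p₁} = 0.545 / 0.579 ≈ 0.9413

0.214 ≤ PN ≤ 0.941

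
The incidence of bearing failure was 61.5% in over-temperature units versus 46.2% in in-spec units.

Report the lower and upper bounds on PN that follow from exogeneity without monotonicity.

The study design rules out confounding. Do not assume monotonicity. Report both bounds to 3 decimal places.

p₁ = 0.615, p₀ = 0.462.
Under exogeneity alone the bounds on PN are max{0,(p₁−p₀)/p₁} ≤ PN ≤ min{1,(1−p₀)/p₁}.
  lower = (p₁ − p₀)/p₁ = 0.153 / 0.615 ≈ 0.2488
  upper = min{1, (1 − p₀)/p₁} = 0.538 / 0.615 ≈ 0.8748

0.249 ≤ PN ≤ 0.875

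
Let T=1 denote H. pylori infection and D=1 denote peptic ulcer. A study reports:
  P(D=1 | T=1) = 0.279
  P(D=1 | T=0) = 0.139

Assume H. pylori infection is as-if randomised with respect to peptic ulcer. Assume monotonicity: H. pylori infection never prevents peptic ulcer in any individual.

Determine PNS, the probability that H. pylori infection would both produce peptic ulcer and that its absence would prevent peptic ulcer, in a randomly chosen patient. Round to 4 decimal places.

Let p₁ = 0.279, p₀ = 0.139.
Under exogeneity and monotonicity, PNS = p₁ − p₀.
PNS = 0.279 − 0.139 = 0.14

PNS ≈ 0.1400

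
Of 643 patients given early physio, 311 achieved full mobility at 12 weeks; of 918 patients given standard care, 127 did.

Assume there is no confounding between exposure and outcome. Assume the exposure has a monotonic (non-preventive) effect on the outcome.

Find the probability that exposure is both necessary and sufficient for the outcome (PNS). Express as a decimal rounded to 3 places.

PNS ≈ 0.345

p₁ = P(outcome | exposed) = 311/643 = 0.48367
p₀ = P(outcome | unexposed) = 127/918 = 0.13834
Under exogeneity and monotonicity, PNS = p₁ − p₀.
PNS = 0.48367 − 0.13834 = 0.34533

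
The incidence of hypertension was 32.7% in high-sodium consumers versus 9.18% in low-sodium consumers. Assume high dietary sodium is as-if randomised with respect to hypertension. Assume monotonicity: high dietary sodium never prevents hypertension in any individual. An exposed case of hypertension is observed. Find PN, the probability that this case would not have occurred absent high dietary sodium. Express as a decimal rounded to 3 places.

p₁ = 0.327, p₀ = 0.0918.
Under exogeneity and monotonicity, PN = (p₁ − p₀) / p₁.
PN = (0.327 − 0.0918) / 0.327 = 0.2352 / 0.327 ≈ 0.7193

PN ≈ 0.719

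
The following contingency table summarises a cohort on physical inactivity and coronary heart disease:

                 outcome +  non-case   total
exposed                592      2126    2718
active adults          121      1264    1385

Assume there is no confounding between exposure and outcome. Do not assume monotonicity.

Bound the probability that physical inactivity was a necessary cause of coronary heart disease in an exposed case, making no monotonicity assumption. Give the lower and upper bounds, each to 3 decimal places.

p₁ = P(outcome | exposed) = 592/2718 = 0.21781
p₀ = P(outcome | unexposed) = 121/1385 = 0.087365
Under exogeneity alone the bounds on PN are max{0,(p₁−p₀)/p₁} ≤ PN ≤ min{1,(1−p₀)/p₁}.
  lower = (p₁ − p₀)/p₁ = 0.13044 / 0.21781 ≈ 0.5989
  upper = min{1, (1 − p₀)/p₁} = 0.91264 / 0.21781 ≈ 4.1901 → capped at 1

0.599 ≤ PN ≤ 1.000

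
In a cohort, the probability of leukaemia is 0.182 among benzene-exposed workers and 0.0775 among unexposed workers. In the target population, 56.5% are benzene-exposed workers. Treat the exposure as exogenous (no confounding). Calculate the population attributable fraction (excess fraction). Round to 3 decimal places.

Let p₁ = 0.182, p₀ = 0.0775.
Overall risk P(Y=1) = π·p₁ + (1−π)·p₀ = 0.565×0.182 + 0.435×0.0775 = 0.13654.
Under exogeneity, PAF = [P(Y=1) − p₀] / P(Y=1).
PAF = (0.13654 − 0.0775) / 0.13654 ≈ 0.4324

PAF ≈ 0.432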